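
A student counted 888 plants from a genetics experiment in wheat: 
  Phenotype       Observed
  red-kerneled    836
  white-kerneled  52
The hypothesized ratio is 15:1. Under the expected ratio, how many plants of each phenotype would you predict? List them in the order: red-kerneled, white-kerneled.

832.5, 55.5

Expected counts for N = 888 under a 15:1 ratio (total parts = 16):
  red-kerneled: 888 × 15/16 = 832.5
  white-kerneled: 888 × 1/16 = 55.5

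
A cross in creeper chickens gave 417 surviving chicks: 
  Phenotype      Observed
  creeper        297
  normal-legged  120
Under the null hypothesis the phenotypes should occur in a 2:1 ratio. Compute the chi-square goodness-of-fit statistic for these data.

Expected counts for N = 417 under a 2:1 ratio (total parts = 3):
  creeper: 417 × 2/3 = 278
  normal-legged: 417 × 1/3 = 139
χ² = Σ (O − E)² / E
  creeper: (297 − 278)² / 278 = 1.2986
  normal-legged: (120 − 139)² / 139 = 2.5971
χ² = 1.2986 + 2.5971 = 3.8957 ≈ 3.896

3.896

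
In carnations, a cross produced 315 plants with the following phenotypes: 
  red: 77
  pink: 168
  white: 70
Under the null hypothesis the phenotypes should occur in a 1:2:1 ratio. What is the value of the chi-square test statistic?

1.711

The 1:2:1 ratio has 4 parts, so with N = 315 the expected counts are:
  red: 315 × 1/4 = 78.75
  pink: 315 × 2/4 = 157.5
  white: 315 × 1/4 = 78.75
χ² = Σ (O − E)² / E
  red: (77 − 78.75)² / 78.75 = 0.0389
  pink: (168 − 157.5)² / 157.5 = 0.7000
  white: (70 − 78.75)² / 78.75 = 0.9722
χ² = 0.0389 + 0.7000 + 0.9722 = 1.7111 ≈ 1.711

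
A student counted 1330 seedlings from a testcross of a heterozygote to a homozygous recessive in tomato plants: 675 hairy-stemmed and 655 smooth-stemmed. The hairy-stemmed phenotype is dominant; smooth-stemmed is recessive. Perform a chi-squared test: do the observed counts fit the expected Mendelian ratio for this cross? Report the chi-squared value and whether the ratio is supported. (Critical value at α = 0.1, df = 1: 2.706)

0.301; consistent

A testcross of a heterozygote (Aa × aa) gives a 1:1 phenotypic ratio.
Under the 1:1 hypothesis (Σ ratio = 2, N = 1330):
  hairy-stemmed: 1330 × 1/2 = 665
  smooth-stemmed: 1330 × 1/2 = 665
χ² = Σ (O − E)² / E
  hairy-stemmed: (675 − 665)² / 665 = 0.1504
  smooth-stemmed: (655 − 665)² / 665 = 0.1504
χ² = 0.1504 + 0.1504 = 0.3008 ≈ 0.301
Degrees of freedom = 2 − 1 = 1; critical value at α = 0.1 is 2.706.
Since 0.301 < 2.706, we fail to reject the null hypothesis — the data are consistent with the 1:1 ratio.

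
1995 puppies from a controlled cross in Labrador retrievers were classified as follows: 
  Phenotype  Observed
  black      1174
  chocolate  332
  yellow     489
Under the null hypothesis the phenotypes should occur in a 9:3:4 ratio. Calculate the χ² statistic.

7.313

The 9:3:4 ratio has 16 parts, so with N = 1995 the expected counts are:
  black: 1995 × 9/16 = 1122.1875
  chocolate: 1995 × 3/16 = 374.0625
  yellow: 1995 × 4/16 = 498.75
χ² = Σ (O − E)² / E
  black: (1174 − 1122.1875)² / 1122.1875 = 2.3922
  chocolate: (332 − 374.0625)² / 374.0625 = 4.7298
  yellow: (489 − 498.75)² / 498.75 = 0.1906
χ² = 2.3922 + 4.7298 + 0.1906 = 7.3126 ≈ 7.313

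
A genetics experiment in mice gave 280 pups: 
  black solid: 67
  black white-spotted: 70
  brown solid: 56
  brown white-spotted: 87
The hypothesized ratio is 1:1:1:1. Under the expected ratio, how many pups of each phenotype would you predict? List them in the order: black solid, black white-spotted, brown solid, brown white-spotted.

Under the 1:1:1:1 hypothesis (Σ ratio = 4, N = 280):
  black solid: 280 × 1/4 = 70
  black white-spotted: 280 × 1/4 = 70
  brown solid: 280 × 1/4 = 70
  brown white-spotted: 280 × 1/4 = 70

70, 70, 70, 70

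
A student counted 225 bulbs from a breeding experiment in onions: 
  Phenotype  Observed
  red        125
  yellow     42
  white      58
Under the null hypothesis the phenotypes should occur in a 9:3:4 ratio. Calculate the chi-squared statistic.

0.075

Under the 9:3:4 hypothesis (Σ ratio = 16, N = 225):
  red: 225 × 9/16 = 126.5625
  yellow: 225 × 3/16 = 42.1875
  white: 225 × 4/16 = 56.25
χ² = Σ (O − E)² / E
  red: (125 − 126.5625)² / 126.5625 = 0.0193
  yellow: (42 − 42.1875)² / 42.1875 = 0.0008
  white: (58 − 56.25)² / 56.25 = 0.0544
χ² = 0.0193 + 0.0008 + 0.0544 = 0.0745 ≈ 0.075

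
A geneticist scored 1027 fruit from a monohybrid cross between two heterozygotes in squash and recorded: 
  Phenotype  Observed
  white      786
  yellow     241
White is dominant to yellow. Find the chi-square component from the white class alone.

For a monohybrid cross between heterozygotes with complete dominance, the expected phenotypic ratio is 3:1.
Under the 3:1 hypothesis (Σ ratio = 4, N = 1027):
  white: 1027 × 3/4 = 770.25
  yellow: 1027 × 1/4 = 256.75
Contribution of white: (786 − 770.25)² / 770.25 = 0.3221

0.322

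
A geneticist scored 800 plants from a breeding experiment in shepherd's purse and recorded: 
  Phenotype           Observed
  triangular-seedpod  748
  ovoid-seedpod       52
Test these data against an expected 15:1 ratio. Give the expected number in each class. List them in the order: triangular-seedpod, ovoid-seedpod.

Under the 15:1 hypothesis (Σ ratio = 16, N = 800):
  triangular-seedpod: 800 × 15/16 = 750
  ovoid-seedpod: 800 × 1/16 = 50

750, 50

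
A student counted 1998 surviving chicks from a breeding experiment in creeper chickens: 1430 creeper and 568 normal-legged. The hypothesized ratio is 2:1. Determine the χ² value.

Expected counts for N = 1998 under a 2:1 ratio (total parts = 3):
  creeper: 1998 × 2/3 = 1332
  normal-legged: 1998 × 1/3 = 666
χ² = Σ (O − E)² / E
  creeper: (1430 − 1332)² / 1332 = 7.2102
  normal-legged: (568 − 666)² / 666 = 14.4204
χ² = 7.2102 + 14.4204 = 21.6306 ≈ 21.631

21.631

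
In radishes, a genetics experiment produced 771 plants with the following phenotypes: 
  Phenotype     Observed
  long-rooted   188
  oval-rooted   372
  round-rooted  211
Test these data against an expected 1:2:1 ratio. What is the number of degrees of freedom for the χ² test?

2

A goodness-of-fit test with 3 phenotype classes has df = 3 − 1 = 2.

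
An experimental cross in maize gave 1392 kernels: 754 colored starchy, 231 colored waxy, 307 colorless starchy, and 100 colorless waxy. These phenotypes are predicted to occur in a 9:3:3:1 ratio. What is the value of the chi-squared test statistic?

14.572

The 9:3:3:1 ratio has 16 parts, so with N = 1392 the expected counts are:
  colored starchy: 1392 × 9/16 = 783
  colored waxy: 1392 × 3/16 = 261
  colorless starchy: 1392 × 3/16 = 261
  colorless waxy: 1392 × 1/16 = 87
χ² = Σ (O − E)² / E
  colored starchy: (754 − 783)² / 783 = 1.0741
  colored waxy: (231 − 261)² / 261 = 3.4483
  colorless starchy: (307 − 261)² / 261 = 8.1073
  colorless waxy: (100 − 87)² / 87 = 1.9425
χ² = 1.0741 + 3.4483 + 8.1073 + 1.9425 = 14.5722 ≈ 14.572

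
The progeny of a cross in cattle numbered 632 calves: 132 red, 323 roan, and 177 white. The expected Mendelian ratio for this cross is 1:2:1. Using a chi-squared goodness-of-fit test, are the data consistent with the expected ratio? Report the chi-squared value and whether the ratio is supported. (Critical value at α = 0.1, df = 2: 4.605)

Under the 1:2:1 hypothesis (Σ ratio = 4, N = 632):
  red: 632 × 1/4 = 158
  roan: 632 × 2/4 = 316
  white: 632 × 1/4 = 158
χ² = Σ (O − E)² / E
  red: (132 − 158)² / 158 = 4.2785
  roan: (323 − 316)² / 316 = 0.1551
  white: (177 − 158)² / 158 = 2.2848
χ² = 4.2785 + 0.1551 + 2.2848 = 6.7184 ≈ 6.718
Degrees of freedom = 3 − 1 = 2; critical value at α = 0.1 is 4.605.
Since 6.718 > 4.605, we reject the null hypothesis — the data do not fit the 1:2:1 ratio.

6.718; not consistent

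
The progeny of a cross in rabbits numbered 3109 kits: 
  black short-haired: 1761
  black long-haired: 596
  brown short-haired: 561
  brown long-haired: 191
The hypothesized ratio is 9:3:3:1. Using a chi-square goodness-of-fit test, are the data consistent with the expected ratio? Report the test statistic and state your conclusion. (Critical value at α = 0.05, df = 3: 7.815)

Under the 9:3:3:1 hypothesis (Σ ratio = 16, N = 3109):
  black short-haired: 3109 × 9/16 = 1748.8125
  black long-haired: 3109 × 3/16 = 582.9375
  brown short-haired: 3109 × 3/16 = 582.9375
  brown long-haired: 3109 × 1/16 = 194.3125
χ² = Σ (O − E)² / E
  black short-haired: (1761 − 1748.8125)² / 1748.8125 = 0.0849
  black long-haired: (596 − 582.9375)² / 582.9375 = 0.2927
  brown short-haired: (561 − 582.9375)² / 582.9375 = 0.8256
  brown long-haired: (191 − 194.3125)² / 194.3125 = 0.0565
χ² = 0.0849 + 0.2927 + 0.8256 + 0.0565 = 1.2597 ≈ 1.260
Degrees of freedom = 4 − 1 = 3; critical value at α = 0.05 is 7.815.
Since 1.260 < 7.815, we fail to reject the null hypothesis — the data are consistent with the 9:3:3:1 ratio.

1.260; consistent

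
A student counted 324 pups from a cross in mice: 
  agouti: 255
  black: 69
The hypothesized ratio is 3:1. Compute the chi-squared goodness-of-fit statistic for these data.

Under the 3:1 hypothesis (Σ ratio = 4, N = 324):
  agouti: 324 × 3/4 = 243
  black: 324 × 1/4 = 81
χ² = Σ (O − E)² / E
  agouti: (255 − 243)² / 243 = 0.5926
  black: (69 − 81)² / 81 = 1.7778
χ² = 0.5926 + 1.7778 = 2.3704 ≈ 2.370

2.370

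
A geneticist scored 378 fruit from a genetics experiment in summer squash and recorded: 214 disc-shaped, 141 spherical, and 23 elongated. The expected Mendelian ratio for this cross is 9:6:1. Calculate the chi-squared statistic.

The 9:6:1 ratio has 16 parts, so with N = 378 the expected counts are:
  disc-shaped: 378 × 9/16 = 212.625
  spherical: 378 × 6/16 = 141.75
  elongated: 378 × 1/16 = 23.625
χ² = Σ (O − E)² / E
  disc-shaped: (214 − 212.625)² / 212.625 = 0.0089
  spherical: (141 − 141.75)² / 141.75 = 0.0040
  elongated: (23 − 23.625)² / 23.625 = 0.0165
χ² = 0.0089 + 0.0040 + 0.0165 = 0.0294 ≈ 0.029

0.029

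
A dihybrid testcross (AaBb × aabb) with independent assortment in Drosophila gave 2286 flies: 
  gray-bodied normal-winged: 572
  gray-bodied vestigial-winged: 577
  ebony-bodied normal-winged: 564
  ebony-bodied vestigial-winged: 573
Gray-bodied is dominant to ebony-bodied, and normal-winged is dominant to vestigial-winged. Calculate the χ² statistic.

A dihybrid testcross with independent assortment gives a 1:1:1:1 ratio.
The 1:1:1:1 ratio has 4 parts, so with N = 2286 the expected counts are:
  gray-bodied normal-winged: 2286 × 1/4 = 571.5
  gray-bodied vestigial-winged: 2286 × 1/4 = 571.5
  ebony-bodied normal-winged: 2286 × 1/4 = 571.5
  ebony-bodied vestigial-winged: 2286 × 1/4 = 571.5
χ² = Σ (O − E)² / E
  gray-bodied normal-winged: (572 − 571.5)² / 571.5 = 0.0004
  gray-bodied vestigial-winged: (577 − 571.5)² / 571.5 = 0.0529
  ebony-bodied normal-winged: (564 − 571.5)² / 571.5 = 0.0984
  ebony-bodied vestigial-winged: (573 − 571.5)² / 571.5 = 0.0039
χ² = 0.0004 + 0.0529 + 0.0984 + 0.0039 = 0.1556 ≈ 0.156

0.156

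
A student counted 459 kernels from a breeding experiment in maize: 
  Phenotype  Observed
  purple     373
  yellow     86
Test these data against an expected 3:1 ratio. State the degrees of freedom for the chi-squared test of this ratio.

1

A goodness-of-fit test with 2 phenotype classes has df = 2 − 1 = 1.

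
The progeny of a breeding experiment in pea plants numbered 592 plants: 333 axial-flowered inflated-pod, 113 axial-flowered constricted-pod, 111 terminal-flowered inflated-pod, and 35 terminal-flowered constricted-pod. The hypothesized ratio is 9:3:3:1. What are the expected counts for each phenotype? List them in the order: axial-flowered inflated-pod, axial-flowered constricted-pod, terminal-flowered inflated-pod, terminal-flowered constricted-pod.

Expected counts for N = 592 under a 9:3:3:1 ratio (total parts = 16):
  axial-flowered inflated-pod: 592 × 9/16 = 333
  axial-flowered constricted-pod: 592 × 3/16 = 111
  terminal-flowered inflated-pod: 592 × 3/16 = 111
  terminal-flowered constricted-pod: 592 × 1/16 = 37

333, 111, 111, 37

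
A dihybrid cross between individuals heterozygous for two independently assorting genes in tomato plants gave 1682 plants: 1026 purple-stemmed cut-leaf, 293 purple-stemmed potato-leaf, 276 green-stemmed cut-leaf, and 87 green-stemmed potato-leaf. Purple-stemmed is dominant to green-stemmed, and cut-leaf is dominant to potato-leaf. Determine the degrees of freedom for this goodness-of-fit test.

3

A dihybrid F₂ with independent assortment and complete dominance at both loci gives a 9:3:3:1 phenotypic ratio.
A goodness-of-fit test with 4 phenotype classes has df = 4 − 1 = 3.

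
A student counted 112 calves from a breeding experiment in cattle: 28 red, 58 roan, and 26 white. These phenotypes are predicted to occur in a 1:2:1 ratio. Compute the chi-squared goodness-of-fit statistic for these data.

Under the 1:2:1 hypothesis (Σ ratio = 4, N = 112):
  red: 112 × 1/4 = 28
  roan: 112 × 2/4 = 56
  white: 112 × 1/4 = 28
χ² = Σ (O − E)² / E
  red: (28 − 28)² / 28 = 0.0000
  roan: (58 − 56)² / 56 = 0.0714
  white: (26 − 28)² / 28 = 0.1429
χ² = 0.0000 + 0.0714 + 0.1429 = 0.2143 ≈ 0.214

0.214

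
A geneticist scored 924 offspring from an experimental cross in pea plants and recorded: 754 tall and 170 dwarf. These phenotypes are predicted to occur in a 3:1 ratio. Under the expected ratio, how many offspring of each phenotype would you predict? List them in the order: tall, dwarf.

Expected counts for N = 924 under a 3:1 ratio (total parts = 4):
  tall: 924 × 3/4 = 693
  dwarf: 924 × 1/4 = 231

693, 231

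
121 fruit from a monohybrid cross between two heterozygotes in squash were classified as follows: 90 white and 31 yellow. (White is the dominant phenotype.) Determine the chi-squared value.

0.025

For a monohybrid cross between heterozygotes with complete dominance, the expected phenotypic ratio is 3:1.
Under the 3:1 hypothesis (Σ ratio = 4, N = 121):
  white: 121 × 3/4 = 90.75
  yellow: 121 × 1/4 = 30.25
χ² = Σ (O − E)² / E
  white: (90 − 90.75)² / 90.75 = 0.0062
  yellow: (31 − 30.25)² / 30.25 = 0.0186
χ² = 0.0062 + 0.0186 = 0.0248 ≈ 0.025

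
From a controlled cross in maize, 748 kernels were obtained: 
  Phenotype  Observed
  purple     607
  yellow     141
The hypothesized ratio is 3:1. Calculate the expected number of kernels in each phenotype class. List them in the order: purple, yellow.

561, 187

Expected counts for N = 748 under a 3:1 ratio (total parts = 4):
  purple: 748 × 3/4 = 561
  yellow: 748 × 1/4 = 187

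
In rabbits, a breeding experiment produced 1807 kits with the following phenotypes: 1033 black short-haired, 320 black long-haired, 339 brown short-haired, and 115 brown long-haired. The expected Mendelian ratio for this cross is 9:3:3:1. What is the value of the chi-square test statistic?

1.352

Total ratio parts = 16. Expected numbers out of 1807:
  black short-haired: 1807 × 9/16 = 1016.4375
  black long-haired: 1807 × 3/16 = 338.8125
  brown short-haired: 1807 × 3/16 = 338.8125
  brown long-haired: 1807 × 1/16 = 112.9375
χ² = Σ (O − E)² / E
  black short-haired: (1033 − 1016.4375)² / 1016.4375 = 0.2699
  black long-haired: (320 − 338.8125)² / 338.8125 = 1.0446
  brown short-haired: (339 − 338.8125)² / 338.8125 = 0.0001
  brown long-haired: (115 − 112.9375)² / 112.9375 = 0.0377
χ² = 0.2699 + 1.0446 + 0.0001 + 0.0377 = 1.3523 ≈ 1.352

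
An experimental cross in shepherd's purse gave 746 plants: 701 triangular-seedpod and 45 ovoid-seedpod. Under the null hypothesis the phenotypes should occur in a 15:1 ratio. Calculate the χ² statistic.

Total ratio parts = 16. Expected numbers out of 746:
  triangular-seedpod: 746 × 15/16 = 699.375
  ovoid-seedpod: 746 × 1/16 = 46.625
χ² = Σ (O − E)² / E
  triangular-seedpod: (701 − 699.375)² / 699.375 = 0.0038
  ovoid-seedpod: (45 − 46.625)² / 46.625 = 0.0566
χ² = 0.0038 + 0.0566 = 0.0604 ≈ 0.060

0.060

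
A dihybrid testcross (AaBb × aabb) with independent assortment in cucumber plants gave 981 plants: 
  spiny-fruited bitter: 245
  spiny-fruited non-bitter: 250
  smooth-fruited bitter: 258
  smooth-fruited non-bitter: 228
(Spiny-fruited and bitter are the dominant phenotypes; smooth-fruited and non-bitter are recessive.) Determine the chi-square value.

1.968

A dihybrid testcross with independent assortment gives a 1:1:1:1 ratio.
Under the 1:1:1:1 hypothesis (Σ ratio = 4, N = 981):
  spiny-fruited bitter: 981 × 1/4 = 245.25
  spiny-fruited non-bitter: 981 × 1/4 = 245.25
  smooth-fruited bitter: 981 × 1/4 = 245.25
  smooth-fruited non-bitter: 981 × 1/4 = 245.25
χ² = Σ (O − E)² / E
  spiny-fruited bitter: (245 − 245.25)² / 245.25 = 0.0003
  spiny-fruited non-bitter: (250 − 245.25)² / 245.25 = 0.0920
  smooth-fruited bitter: (258 − 245.25)² / 245.25 = 0.6628
  smooth-fruited non-bitter: (228 − 245.25)² / 245.25 = 1.2133
χ² = 0.0003 + 0.0920 + 0.6628 + 1.2133 = 1.9684 ≈ 1.968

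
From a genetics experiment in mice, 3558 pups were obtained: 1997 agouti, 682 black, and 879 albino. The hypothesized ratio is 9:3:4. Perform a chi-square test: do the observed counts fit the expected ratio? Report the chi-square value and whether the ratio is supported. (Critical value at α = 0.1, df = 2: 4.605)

0.465; consistent

Expected counts for N = 3558 under a 9:3:4 ratio (total parts = 16):
  agouti: 3558 × 9/16 = 2001.375
  black: 3558 × 3/16 = 667.125
  albino: 3558 × 4/16 = 889.5
χ² = Σ (O − E)² / E
  agouti: (1997 − 2001.375)² / 2001.375 = 0.0096
  black: (682 − 667.125)² / 667.125 = 0.3317
  albino: (879 − 889.5)² / 889.5 = 0.1239
χ² = 0.0096 + 0.3317 + 0.1239 = 0.4652 ≈ 0.465
Degrees of freedom = 3 − 1 = 2; critical value at α = 0.1 is 4.605.
Since 0.465 < 4.605, we fail to reject the null hypothesis — the data are consistent with the 9:3:4 ratio.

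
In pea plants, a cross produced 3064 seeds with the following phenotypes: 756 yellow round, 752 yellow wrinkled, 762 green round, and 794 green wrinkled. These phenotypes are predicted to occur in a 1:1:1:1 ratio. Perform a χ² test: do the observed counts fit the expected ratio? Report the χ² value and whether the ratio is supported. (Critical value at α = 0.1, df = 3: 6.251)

1.431; consistent

Under the 1:1:1:1 hypothesis (Σ ratio = 4, N = 3064):
  yellow round: 3064 × 1/4 = 766
  yellow wrinkled: 3064 × 1/4 = 766
  green round: 3064 × 1/4 = 766
  green wrinkled: 3064 × 1/4 = 766
χ² = Σ (O − E)² / E
  yellow round: (756 − 766)² / 766 = 0.1305
  yellow wrinkled: (752 − 766)² / 766 = 0.2559
  green round: (762 − 766)² / 766 = 0.0209
  green wrinkled: (794 − 766)² / 766 = 1.0235
χ² = 0.1305 + 0.2559 + 0.0209 + 1.0235 = 1.4308 ≈ 1.431
Degrees of freedom = 4 − 1 = 3; critical value at α = 0.1 is 6.251.
Since 1.431 < 6.251, we fail to reject the null hypothesis — the data are consistent with the 1:1:1:1 ratio.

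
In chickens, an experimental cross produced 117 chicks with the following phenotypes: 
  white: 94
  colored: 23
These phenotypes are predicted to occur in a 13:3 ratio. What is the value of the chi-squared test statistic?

The 13:3 ratio has 16 parts, so with N = 117 the expected counts are:
  white: 117 × 13/16 = 95.0625
  colored: 117 × 3/16 = 21.9375
χ² = Σ (O − E)² / E
  white: (94 − 95.0625)² / 95.0625 = 0.0119
  colored: (23 − 21.9375)² / 21.9375 = 0.0515
χ² = 0.0119 + 0.0515 = 0.0634 ≈ 0.063

0.063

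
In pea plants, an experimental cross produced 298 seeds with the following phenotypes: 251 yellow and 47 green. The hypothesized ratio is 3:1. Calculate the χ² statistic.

Expected counts for N = 298 under a 3:1 ratio (total parts = 4):
  yellow: 298 × 3/4 = 223.5
  green: 298 × 1/4 = 74.5
χ² = Σ (O − E)² / E
  yellow: (251 − 223.5)² / 223.5 = 3.3837
  green: (47 − 74.5)² / 74.5 = 10.1510
χ² = 3.3837 + 10.1510 = 13.5347 ≈ 13.535

13.535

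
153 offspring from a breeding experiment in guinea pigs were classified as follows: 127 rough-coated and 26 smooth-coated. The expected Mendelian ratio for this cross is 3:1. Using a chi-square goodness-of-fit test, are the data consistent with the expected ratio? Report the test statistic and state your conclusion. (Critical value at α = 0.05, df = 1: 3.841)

The 3:1 ratio has 4 parts, so with N = 153 the expected counts are:
  rough-coated: 153 × 3/4 = 114.75
  smooth-coated: 153 × 1/4 = 38.25
χ² = Σ (O − E)² / E
  rough-coated: (127 − 114.75)² / 114.75 = 1.3077
  smooth-coated: (26 − 38.25)² / 38.25 = 3.9232
χ² = 1.3077 + 3.9232 = 5.2309 ≈ 5.231
Degrees of freedom = 2 − 1 = 1; critical value at α = 0.05 is 3.841.
Since 5.231 > 3.841, we reject the null hypothesis — the data do not fit the 3:1 ratio.

5.231; not consistent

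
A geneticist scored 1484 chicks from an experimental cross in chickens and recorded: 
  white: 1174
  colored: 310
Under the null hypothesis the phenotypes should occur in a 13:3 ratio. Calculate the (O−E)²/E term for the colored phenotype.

Total ratio parts = 16. Expected numbers out of 1484:
  white: 1484 × 13/16 = 1205.75
  colored: 1484 × 3/16 = 278.25
Contribution of colored: (310 − 278.25)² / 278.25 = 3.6229

3.623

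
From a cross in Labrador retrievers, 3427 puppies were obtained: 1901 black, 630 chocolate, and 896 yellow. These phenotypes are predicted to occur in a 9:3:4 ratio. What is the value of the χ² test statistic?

2.413

Total ratio parts = 16. Expected numbers out of 3427:
  black: 3427 × 9/16 = 1927.6875
  chocolate: 3427 × 3/16 = 642.5625
  yellow: 3427 × 4/16 = 856.75
χ² = Σ (O − E)² / E
  black: (1901 − 1927.6875)² / 1927.6875 = 0.3695
  chocolate: (630 − 642.5625)² / 642.5625 = 0.2456
  yellow: (896 − 856.75)² / 856.75 = 1.7981
χ² = 0.3695 + 0.2456 + 1.7981 = 2.4132 ≈ 2.413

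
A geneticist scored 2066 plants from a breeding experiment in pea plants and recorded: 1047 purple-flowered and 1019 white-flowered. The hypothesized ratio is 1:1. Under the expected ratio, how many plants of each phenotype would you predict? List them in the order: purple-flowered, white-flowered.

Under the 1:1 hypothesis (Σ ratio = 2, N = 2066):
  purple-flowered: 2066 × 1/2 = 1033
  white-flowered: 2066 × 1/2 = 1033

1033, 1033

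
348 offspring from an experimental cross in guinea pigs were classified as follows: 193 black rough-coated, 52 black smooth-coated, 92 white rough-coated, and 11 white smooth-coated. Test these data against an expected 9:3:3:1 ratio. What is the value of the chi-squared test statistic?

The 9:3:3:1 ratio has 16 parts, so with N = 348 the expected counts are:
  black rough-coated: 348 × 9/16 = 195.75
  black smooth-coated: 348 × 3/16 = 65.25
  white rough-coated: 348 × 3/16 = 65.25
  white smooth-coated: 348 × 1/16 = 21.75
χ² = Σ (O − E)² / E
  black rough-coated: (193 − 195.75)² / 195.75 = 0.0386
  black smooth-coated: (52 − 65.25)² / 65.25 = 2.6906
  white rough-coated: (92 − 65.25)² / 65.25 = 10.9665
  white smooth-coated: (11 − 21.75)² / 21.75 = 5.3132
χ² = 0.0386 + 2.6906 + 10.9665 + 5.3132 = 19.0089 ≈ 19.009

19.009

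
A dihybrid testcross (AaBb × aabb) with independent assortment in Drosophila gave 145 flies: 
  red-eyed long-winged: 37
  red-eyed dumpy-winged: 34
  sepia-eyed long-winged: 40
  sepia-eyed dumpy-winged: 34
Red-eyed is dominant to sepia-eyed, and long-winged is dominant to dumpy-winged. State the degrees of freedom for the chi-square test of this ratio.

3

A dihybrid testcross with independent assortment gives a 1:1:1:1 ratio.
A goodness-of-fit test with 4 phenotype classes has df = 4 − 1 = 3.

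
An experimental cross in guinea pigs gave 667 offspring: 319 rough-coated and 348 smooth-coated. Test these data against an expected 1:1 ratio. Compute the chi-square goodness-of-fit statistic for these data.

1.261

Total ratio parts = 2. Expected numbers out of 667:
  rough-coated: 667 × 1/2 = 333.5
  smooth-coated: 667 × 1/2 = 333.5
χ² = Σ (O − E)² / E
  rough-coated: (319 − 333.5)² / 333.5 = 0.6304
  smooth-coated: (348 − 333.5)² / 333.5 = 0.6304
χ² = 0.6304 + 0.6304 = 1.2608 ≈ 1.261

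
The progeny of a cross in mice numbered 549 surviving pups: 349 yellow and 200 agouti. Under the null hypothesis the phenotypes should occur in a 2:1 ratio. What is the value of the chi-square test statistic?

2.369

Under the 2:1 hypothesis (Σ ratio = 3, N = 549):
  yellow: 549 × 2/3 = 366
  agouti: 549 × 1/3 = 183
χ² = Σ (O − E)² / E
  yellow: (349 − 366)² / 366 = 0.7896
  agouti: (200 − 183)² / 183 = 1.5792
χ² = 0.7896 + 1.5792 = 2.3688 ≈ 2.369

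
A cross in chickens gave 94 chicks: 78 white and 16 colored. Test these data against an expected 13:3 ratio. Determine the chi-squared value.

The 13:3 ratio has 16 parts, so with N = 94 the expected counts are:
  white: 94 × 13/16 = 76.375
  colored: 94 × 3/16 = 17.625
χ² = Σ (O − E)² / E
  white: (78 − 76.375)² / 76.375 = 0.0346
  colored: (16 − 17.625)² / 17.625 = 0.1498
χ² = 0.0346 + 0.1498 = 0.1844 ≈ 0.184

0.184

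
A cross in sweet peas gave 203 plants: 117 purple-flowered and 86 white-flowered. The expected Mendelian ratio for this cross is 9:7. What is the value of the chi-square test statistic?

0.158

Total ratio parts = 16. Expected numbers out of 203:
  purple-flowered: 203 × 9/16 = 114.1875
  white-flowered: 203 × 7/16 = 88.8125
χ² = Σ (O − E)² / E
  purple-flowered: (117 − 114.1875)² / 114.1875 = 0.0693
  white-flowered: (86 − 88.8125)² / 88.8125 = 0.0891
χ² = 0.0693 + 0.0891 = 0.1584 ≈ 0.158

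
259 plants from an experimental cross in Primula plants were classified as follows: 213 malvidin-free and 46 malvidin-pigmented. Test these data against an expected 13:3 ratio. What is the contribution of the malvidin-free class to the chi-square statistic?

0.031

Total ratio parts = 16. Expected numbers out of 259:
  malvidin-free: 259 × 13/16 = 210.4375
  malvidin-pigmented: 259 × 3/16 = 48.5625
Contribution of malvidin-free: (213 − 210.4375)² / 210.4375 = 0.0312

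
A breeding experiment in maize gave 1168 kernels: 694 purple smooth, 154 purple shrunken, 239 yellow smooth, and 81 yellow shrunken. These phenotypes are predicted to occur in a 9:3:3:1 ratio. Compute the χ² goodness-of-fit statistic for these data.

24.079

The 9:3:3:1 ratio has 16 parts, so with N = 1168 the expected counts are:
  purple smooth: 1168 × 9/16 = 657
  purple shrunken: 1168 × 3/16 = 219
  yellow smooth: 1168 × 3/16 = 219
  yellow shrunken: 1168 × 1/16 = 73
χ² = Σ (O − E)² / E
  purple smooth: (694 − 657)² / 657 = 2.0837
  purple shrunken: (154 − 219)² / 219 = 19.2922
  yellow smooth: (239 − 219)² / 219 = 1.8265
  yellow shrunken: (81 − 73)² / 73 = 0.8767
χ² = 2.0837 + 19.2922 + 1.8265 + 0.8767 = 24.0791 ≈ 24.079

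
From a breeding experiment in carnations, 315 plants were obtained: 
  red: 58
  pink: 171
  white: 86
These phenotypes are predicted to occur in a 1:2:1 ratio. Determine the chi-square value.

Total ratio parts = 4. Expected numbers out of 315:
  red: 315 × 1/4 = 78.75
  pink: 315 × 2/4 = 157.5
  white: 315 × 1/4 = 78.75
χ² = Σ (O − E)² / E
  red: (58 − 78.75)² / 78.75 = 5.4675
  pink: (171 − 157.5)² / 157.5 = 1.1571
  white: (86 − 78.75)² / 78.75 = 0.6675
χ² = 5.4675 + 1.1571 + 0.6675 = 7.2921 ≈ 7.292

7.292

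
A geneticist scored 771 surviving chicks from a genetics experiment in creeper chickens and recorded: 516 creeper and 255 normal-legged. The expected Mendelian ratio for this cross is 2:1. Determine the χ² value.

The 2:1 ratio has 3 parts, so with N = 771 the expected counts are:
  creeper: 771 × 2/3 = 514
  normal-legged: 771 × 1/3 = 257
χ² = Σ (O − E)² / E
  creeper: (516 − 514)² / 514 = 0.0078
  normal-legged: (255 − 257)² / 257 = 0.0156
χ² = 0.0078 + 0.0156 = 0.0234 ≈ 0.023

0.023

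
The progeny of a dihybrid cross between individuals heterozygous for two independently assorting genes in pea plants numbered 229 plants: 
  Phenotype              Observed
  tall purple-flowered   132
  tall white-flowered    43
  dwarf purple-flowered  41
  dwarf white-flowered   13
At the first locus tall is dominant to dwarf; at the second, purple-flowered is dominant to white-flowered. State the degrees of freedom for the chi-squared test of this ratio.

3

A dihybrid F₂ with independent assortment and complete dominance at both loci gives a 9:3:3:1 phenotypic ratio.
A goodness-of-fit test with 4 phenotype classes has df = 4 − 1 = 3.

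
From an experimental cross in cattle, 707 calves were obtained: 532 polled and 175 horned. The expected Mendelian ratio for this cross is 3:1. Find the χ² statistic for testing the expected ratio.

0.023

The 3:1 ratio has 4 parts, so with N = 707 the expected counts are:
  polled: 707 × 3/4 = 530.25
  horned: 707 × 1/4 = 176.75
χ² = Σ (O − E)² / E
  polled: (532 − 530.25)² / 530.25 = 0.0058
  horned: (175 − 176.75)² / 176.75 = 0.0173
χ² = 0.0058 + 0.0173 = 0.0231 ≈ 0.023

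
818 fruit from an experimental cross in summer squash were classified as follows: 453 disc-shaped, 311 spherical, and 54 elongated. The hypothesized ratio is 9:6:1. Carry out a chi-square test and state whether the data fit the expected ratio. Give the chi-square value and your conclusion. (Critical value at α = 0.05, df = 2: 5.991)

The 9:6:1 ratio has 16 parts, so with N = 818 the expected counts are:
  disc-shaped: 818 × 9/16 = 460.125
  spherical: 818 × 6/16 = 306.75
  elongated: 818 × 1/16 = 51.125
χ² = Σ (O − E)² / E
  disc-shaped: (453 − 460.125)² / 460.125 = 0.1103
  spherical: (311 − 306.75)² / 306.75 = 0.0589
  elongated: (54 − 51.125)² / 51.125 = 0.1617
χ² = 0.1103 + 0.0589 + 0.1617 = 0.3309 ≈ 0.331
Degrees of freedom = 3 − 1 = 2; critical value at α = 0.05 is 5.991.
Since 0.331 < 5.991, we fail to reject the null hypothesis — the data are consistent with the 9:6:1 ratio.

0.331; consistent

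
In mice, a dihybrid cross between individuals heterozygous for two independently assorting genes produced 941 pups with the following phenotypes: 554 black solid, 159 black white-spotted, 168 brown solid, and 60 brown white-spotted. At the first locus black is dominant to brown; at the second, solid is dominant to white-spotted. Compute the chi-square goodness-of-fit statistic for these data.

3.302

A dihybrid F₂ with independent assortment and complete dominance at both loci gives a 9:3:3:1 phenotypic ratio.
Under the 9:3:3:1 hypothesis (Σ ratio = 16, N = 941):
  black solid: 941 × 9/16 = 529.3125
  black white-spotted: 941 × 3/16 = 176.4375
  brown solid: 941 × 3/16 = 176.4375
  brown white-spotted: 941 × 1/16 = 58.8125
χ² = Σ (O − E)² / E
  black solid: (554 − 529.3125)² / 529.3125 = 1.1514
  black white-spotted: (159 − 176.4375)² / 176.4375 = 1.7234
  brown solid: (168 − 176.4375)² / 176.4375 = 0.4035
  brown white-spotted: (60 − 58.8125)² / 58.8125 = 0.0240
χ² = 1.1514 + 1.7234 + 0.4035 + 0.0240 = 3.3023 ≈ 3.302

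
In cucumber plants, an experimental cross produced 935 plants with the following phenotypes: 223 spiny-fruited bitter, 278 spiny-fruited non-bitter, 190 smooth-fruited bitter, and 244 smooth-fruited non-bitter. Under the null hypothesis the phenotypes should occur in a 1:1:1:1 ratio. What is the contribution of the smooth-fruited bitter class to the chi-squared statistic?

Expected counts for N = 935 under a 1:1:1:1 ratio (total parts = 4):
  spiny-fruited bitter: 935 × 1/4 = 233.75
  spiny-fruited non-bitter: 935 × 1/4 = 233.75
  smooth-fruited bitter: 935 × 1/4 = 233.75
  smooth-fruited non-bitter: 935 × 1/4 = 233.75
Contribution of smooth-fruited bitter: (190 − 233.75)² / 233.75 = 8.1885

8.189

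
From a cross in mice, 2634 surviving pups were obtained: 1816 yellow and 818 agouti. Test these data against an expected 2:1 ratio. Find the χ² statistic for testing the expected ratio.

The 2:1 ratio has 3 parts, so with N = 2634 the expected counts are:
  yellow: 2634 × 2/3 = 1756
  agouti: 2634 × 1/3 = 878
χ² = Σ (O − E)² / E
  yellow: (1816 − 1756)² / 1756 = 2.0501
  agouti: (818 − 878)² / 878 = 4.1002
χ² = 2.0501 + 4.1002 = 6.1503 ≈ 6.150

6.150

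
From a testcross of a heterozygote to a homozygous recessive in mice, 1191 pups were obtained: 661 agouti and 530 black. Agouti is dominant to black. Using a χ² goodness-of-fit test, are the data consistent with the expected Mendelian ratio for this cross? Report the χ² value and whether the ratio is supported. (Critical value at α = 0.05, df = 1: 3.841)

14.409; not consistent

A testcross of a heterozygote (Aa × aa) gives a 1:1 phenotypic ratio.
Total ratio parts = 2. Expected numbers out of 1191:
  agouti: 1191 × 1/2 = 595.5
  black: 1191 × 1/2 = 595.5
χ² = Σ (O − E)² / E
  agouti: (661 − 595.5)² / 595.5 = 7.2045
  black: (530 − 595.5)² / 595.5 = 7.2045
χ² = 7.2045 + 7.2045 = 14.409
Degrees of freedom = 2 − 1 = 1; critical value at α = 0.05 is 3.841.
Since 14.409 > 3.841, we reject the null hypothesis — the data do not fit the 1:1 ratio.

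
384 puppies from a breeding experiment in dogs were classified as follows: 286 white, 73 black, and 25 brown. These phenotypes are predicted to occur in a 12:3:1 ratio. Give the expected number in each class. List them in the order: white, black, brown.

The 12:3:1 ratio has 16 parts, so with N = 384 the expected counts are:
  white: 384 × 12/16 = 288
  black: 384 × 3/16 = 72
  brown: 384 × 1/16 = 24

288, 72, 24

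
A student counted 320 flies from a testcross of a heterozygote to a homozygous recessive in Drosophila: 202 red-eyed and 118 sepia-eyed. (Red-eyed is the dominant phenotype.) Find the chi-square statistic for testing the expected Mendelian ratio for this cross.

A testcross of a heterozygote (Aa × aa) gives a 1:1 phenotypic ratio.
Total ratio parts = 2. Expected numbers out of 320:
  red-eyed: 320 × 1/2 = 160
  sepia-eyed: 320 × 1/2 = 160
χ² = Σ (O − E)² / E
  red-eyed: (202 − 160)² / 160 = 11.0250
  sepia-eyed: (118 − 160)² / 160 = 11.0250
χ² = 11.0250 + 11.0250 = 22.050

22.050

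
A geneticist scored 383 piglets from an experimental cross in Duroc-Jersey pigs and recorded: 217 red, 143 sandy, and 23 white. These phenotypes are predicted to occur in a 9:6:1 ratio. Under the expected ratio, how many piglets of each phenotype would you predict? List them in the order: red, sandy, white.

The 9:6:1 ratio has 16 parts, so with N = 383 the expected counts are:
  red: 383 × 9/16 = 215.4375
  sandy: 383 × 6/16 = 143.625
  white: 383 × 1/16 = 23.9375

215.4375, 143.625, 23.9375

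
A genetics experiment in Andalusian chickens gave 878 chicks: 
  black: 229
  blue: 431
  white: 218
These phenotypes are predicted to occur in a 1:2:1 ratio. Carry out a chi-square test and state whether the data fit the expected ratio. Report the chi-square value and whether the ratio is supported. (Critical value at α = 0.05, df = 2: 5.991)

0.567; consistent

Expected counts for N = 878 under a 1:2:1 ratio (total parts = 4):
  black: 878 × 1/4 = 219.5
  blue: 878 × 2/4 = 439
  white: 878 × 1/4 = 219.5
χ² = Σ (O − E)² / E
  black: (229 − 219.5)² / 219.5 = 0.4112
  blue: (431 − 439)² / 439 = 0.1458
  white: (218 − 219.5)² / 219.5 = 0.0103
χ² = 0.4112 + 0.1458 + 0.0103 = 0.5673 ≈ 0.567
Degrees of freedom = 3 − 1 = 2; critical value at α = 0.05 is 5.991.
Since 0.567 < 5.991, we fail to reject the null hypothesis — the data are consistent with the 1:2:1 ratio.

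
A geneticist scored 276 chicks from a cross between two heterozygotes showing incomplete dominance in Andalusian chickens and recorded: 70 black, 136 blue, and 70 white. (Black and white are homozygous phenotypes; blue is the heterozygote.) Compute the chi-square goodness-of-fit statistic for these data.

0.058

With incomplete dominance, a heterozygote × heterozygote cross gives a 1:2:1 phenotypic ratio.
Total ratio parts = 4. Expected numbers out of 276:
  black: 276 × 1/4 = 69
  blue: 276 × 2/4 = 138
  white: 276 × 1/4 = 69
χ² = Σ (O − E)² / E
  black: (70 − 69)² / 69 = 0.0145
  blue: (136 − 138)² / 138 = 0.0290
  white: (70 − 69)² / 69 = 0.0145
χ² = 0.0145 + 0.0290 + 0.0145 = 0.058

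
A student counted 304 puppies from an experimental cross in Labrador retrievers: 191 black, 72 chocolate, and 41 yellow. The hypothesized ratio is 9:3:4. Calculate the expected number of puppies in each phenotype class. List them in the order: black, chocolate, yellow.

The 9:3:4 ratio has 16 parts, so with N = 304 the expected counts are:
  black: 304 × 9/16 = 171
  chocolate: 304 × 3/16 = 57
  yellow: 304 × 4/16 = 76

171, 57, 76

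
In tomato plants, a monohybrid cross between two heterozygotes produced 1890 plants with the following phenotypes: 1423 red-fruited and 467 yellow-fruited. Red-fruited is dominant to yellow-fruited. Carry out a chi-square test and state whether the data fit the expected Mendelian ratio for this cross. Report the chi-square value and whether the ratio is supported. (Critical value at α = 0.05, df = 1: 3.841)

For a monohybrid cross between heterozygotes with complete dominance, the expected phenotypic ratio is 3:1.
Expected counts for N = 1890 under a 3:1 ratio (total parts = 4):
  red-fruited: 1890 × 3/4 = 1417.5
  yellow-fruited: 1890 × 1/4 = 472.5
χ² = Σ (O − E)² / E
  red-fruited: (1423 − 1417.5)² / 1417.5 = 0.0213
  yellow-fruited: (467 − 472.5)² / 472.5 = 0.0640
χ² = 0.0213 + 0.0640 = 0.0853 ≈ 0.085
Degrees of freedom = 2 − 1 = 1; critical value at α = 0.05 is 3.841.
Since 0.085 < 3.841, we fail to reject the null hypothesis — the data are consistent with the 3:1 ratio.

0.085; consistent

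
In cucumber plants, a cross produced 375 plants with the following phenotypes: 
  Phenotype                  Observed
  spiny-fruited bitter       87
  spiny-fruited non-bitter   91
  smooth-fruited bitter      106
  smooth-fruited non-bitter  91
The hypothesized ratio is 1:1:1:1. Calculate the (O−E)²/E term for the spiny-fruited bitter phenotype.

The 1:1:1:1 ratio has 4 parts, so with N = 375 the expected counts are:
  spiny-fruited bitter: 375 × 1/4 = 93.75
  spiny-fruited non-bitter: 375 × 1/4 = 93.75
  smooth-fruited bitter: 375 × 1/4 = 93.75
  smooth-fruited non-bitter: 375 × 1/4 = 93.75
Contribution of spiny-fruited bitter: (87 − 93.75)² / 93.75 = 0.4860

0.486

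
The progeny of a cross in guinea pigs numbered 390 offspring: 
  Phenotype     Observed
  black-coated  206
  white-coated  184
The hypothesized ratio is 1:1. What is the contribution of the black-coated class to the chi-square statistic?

The 1:1 ratio has 2 parts, so with N = 390 the expected counts are:
  black-coated: 390 × 1/2 = 195
  white-coated: 390 × 1/2 = 195
Contribution of black-coated: (206 − 195)² / 195 = 0.6205

0.621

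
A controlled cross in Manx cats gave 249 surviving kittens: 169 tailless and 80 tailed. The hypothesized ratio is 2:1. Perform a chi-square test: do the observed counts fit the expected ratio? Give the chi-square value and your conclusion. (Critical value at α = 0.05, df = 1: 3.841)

0.163; consistent

Total ratio parts = 3. Expected numbers out of 249:
  tailless: 249 × 2/3 = 166
  tailed: 249 × 1/3 = 83
χ² = Σ (O − E)² / E
  tailless: (169 − 166)² / 166 = 0.0542
  tailed: (80 − 83)² / 83 = 0.1084
χ² = 0.0542 + 0.1084 = 0.1626 ≈ 0.163
Degrees of freedom = 2 − 1 = 1; critical value at α = 0.05 is 3.841.
Since 0.163 < 3.841, we fail to reject the null hypothesis — the data are consistent with the 2:1 ratio.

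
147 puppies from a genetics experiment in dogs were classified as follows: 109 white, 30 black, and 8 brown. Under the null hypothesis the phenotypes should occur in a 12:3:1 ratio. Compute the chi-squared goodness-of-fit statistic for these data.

0.383

Expected counts for N = 147 under a 12:3:1 ratio (total parts = 16):
  white: 147 × 12/16 = 110.25
  black: 147 × 3/16 = 27.5625
  brown: 147 × 1/16 = 9.1875
χ² = Σ (O − E)² / E
  white: (109 − 110.25)² / 110.25 = 0.0142
  black: (30 − 27.5625)² / 27.5625 = 0.2156
  brown: (8 − 9.1875)² / 9.1875 = 0.1535
χ² = 0.0142 + 0.2156 + 0.1535 = 0.3833 ≈ 0.383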